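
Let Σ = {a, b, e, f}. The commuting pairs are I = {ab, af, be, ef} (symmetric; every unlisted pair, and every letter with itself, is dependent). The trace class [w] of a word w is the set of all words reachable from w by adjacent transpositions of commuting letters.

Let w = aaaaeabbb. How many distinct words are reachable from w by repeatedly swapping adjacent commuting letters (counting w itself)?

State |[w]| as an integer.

84

0(a) covers ∅
1(a) covers 0:a
2(a) covers 1:a
3(a) covers 2:a
4(e) covers 3:a
5(a) covers 4:e
6(b) covers ∅
7(b) covers 6:b
8(b) covers 7:b
floor of heap: 0:a, 6:b
completions by unplaced set U, small U first (add the entries for U minus each lowest piece of U):
  |U|=1: {5}:1  {8}:1
  |U|=2: {4,5}:1  {5,8}:2  {7,8}:1
  |U|=3: {3,4,5}:1  {4,5,8}:3  {5,7,8}:3  {6,7,8}:1
  |U|=4: {2,3,4,5}:1  {3,4,5,8}:4  {4,5,7,8}:6  {5,6,7,8}:4
  |U|=5: {1,2,3,4,5}:1  {2,3,4,5,8}:5  {3,4,5,7,8}:10  {4,5,6,7,8}:10
  |U|=6: {0,1,2,3,4,5}:1  {1,2,3,4,5,8}:6  {2,3,4,5,7,8}:15  {3,4,5,6,7,8}:20
  |U|=7: {0,1,2,3,4,5,8}:7  {1,2,3,4,5,7,8}:21  {2,3,4,5,6,7,8}:35
  start at 0(a): 56
  start at 6(b): 28
sum over floor = 84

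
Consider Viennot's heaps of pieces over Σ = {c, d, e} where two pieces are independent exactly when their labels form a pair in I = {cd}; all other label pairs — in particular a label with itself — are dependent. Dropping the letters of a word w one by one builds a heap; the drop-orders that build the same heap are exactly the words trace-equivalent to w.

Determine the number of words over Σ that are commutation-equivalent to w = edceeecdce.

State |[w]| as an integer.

6

0(e) covers ∅
1(d) covers 0:e
2(c) covers 0:e
3(e) covers 1:d, 2:c
4(e) covers 3:e
5(e) covers 4:e
6(c) covers 5:e
7(d) covers 5:e
8(c) covers 6:c
9(e) covers 7:d, 8:c
floor of heap: 0:e
completions by unplaced set U, small U first (add the entries for U minus each lowest piece of U):
  |U|=1: {9}:1
  |U|=2: {7,9}:1  {8,9}:1
  |U|=3: {6,8,9}:1  {7,8,9}:2
  |U|=4: {6,7,8,9}:3
  |U|=5: {5,6,7,8,9}:3
  |U|=6: {4,5,6,7,8,9}:3
  |U|=7: {3,4,5,6,7,8,9}:3
  |U|=8: {1,3,4,5,6,7,8,9}:3  {2,3,4,5,6,7,8,9}:3
  start at 0(e): 6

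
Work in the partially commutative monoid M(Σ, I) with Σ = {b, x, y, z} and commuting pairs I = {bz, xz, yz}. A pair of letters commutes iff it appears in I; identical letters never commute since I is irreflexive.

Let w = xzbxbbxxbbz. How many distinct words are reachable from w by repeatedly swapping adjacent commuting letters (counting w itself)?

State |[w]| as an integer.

55

#0=x has no predecessor
#1=z has no predecessor
#2=b depends on [0:x]
#3=x depends on [2:b]
#4=b depends on [3:x]
#5=b depends on [4:b]
#6=x depends on [5:b]
#7=x depends on [6:x]
#8=b depends on [7:x]
#9=b depends on [8:b]
#10=z depends on [1:z]
sources: [0:x, 1:z]
N(rest) = Σ N(rest − s) over sources s of rest; N(one piece) = 1:
  size 1 → [9]=1  [10]=1
  size 2 → [1,10]=1  [8,9]=1  [9,10]=2
  size 3 → [1,9,10]=3  [7,8,9]=1  [8,9,10]=3
  size 4 → [1,8,9,10]=6  [6,7,8,9]=1  [7,8,9,10]=4
  size 5 → [1,7,8,9,10]=10  [5,6,7,8,9]=1  [6,7,8,9,10]=5
  size 6 → [1,6,7,8,9,10]=15  [4,5,6,7,8,9]=1  [5,6,7,8,9,10]=6
  size 7 → [1,5,6,7,8,9,10]=21  [3,4,5,6,7,8,9]=1  [4,5,6,7,8,9,10]=7
  size 8 → [1,4,5,6,7,8,9,10]=28  [2,3,4,5,6,7,8,9]=1  [3,4,5,6,7,8,9,10]=8
  size 9 → [0,2,3,4,5,6,7,8,9]=1  [1,3,4,5,6,7,8,9,10]=36  [2,3,4,5,6,7,8,9,10]=9
  first=0(x) contributes 45
  first=1(z) contributes 10
|[w]| = 55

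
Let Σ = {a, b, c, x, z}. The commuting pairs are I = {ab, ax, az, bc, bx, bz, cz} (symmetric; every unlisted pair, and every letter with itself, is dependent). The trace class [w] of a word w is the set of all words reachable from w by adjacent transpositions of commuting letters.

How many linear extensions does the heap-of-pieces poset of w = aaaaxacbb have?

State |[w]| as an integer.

0(a) covers ∅
1(a) covers 0:a
2(a) covers 1:a
3(a) covers 2:a
4(x) covers ∅
5(a) covers 3:a
6(c) covers 4:x, 5:a
7(b) covers ∅
8(b) covers 7:b
floor of heap: 0:a, 4:x, 7:b
completions by unplaced set U, small U first (add the entries for U minus each lowest piece of U):
  |U|=1: {6}:1  {8}:1
  |U|=2: {4,6}:1  {5,6}:1  {6,8}:2  {7,8}:1
  |U|=3: {3,5,6}:1  {4,5,6}:2  {4,6,8}:3  {5,6,8}:3  {6,7,8}:3
  |U|=4: {2,3,5,6}:1  {3,4,5,6}:3  {3,5,6,8}:4  {4,5,6,8}:8  {4,6,7,8}:6  {5,6,7,8}:6
  |U|=5: {1,2,3,5,6}:1  {2,3,4,5,6}:4  {2,3,5,6,8}:5  {3,4,5,6,8}:15  {3,5,6,7,8}:10  {4,5,6,7,8}:20
  |U|=6: {0,1,2,3,5,6}:1  {1,2,3,4,5,6}:5  {1,2,3,5,6,8}:6  {2,3,4,5,6,8}:24  {2,3,5,6,7,8}:15  {3,4,5,6,7,8}:45
  |U|=7: {0,1,2,3,4,5,6}:6  {0,1,2,3,5,6,8}:7  {1,2,3,4,5,6,8}:35  {1,2,3,5,6,7,8}:21  {2,3,4,5,6,7,8}:84
  start at 0(a): 140
  start at 4(x): 28
  start at 7(b): 48
sum over floor = 216

216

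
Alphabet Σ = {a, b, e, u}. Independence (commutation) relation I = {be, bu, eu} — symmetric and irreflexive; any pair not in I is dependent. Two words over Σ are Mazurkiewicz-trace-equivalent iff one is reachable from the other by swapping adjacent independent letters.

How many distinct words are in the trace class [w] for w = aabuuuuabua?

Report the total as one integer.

0(a) covers ∅
1(a) covers 0:a
2(b) covers 1:a
3(u) covers 1:a
4(u) covers 3:u
5(u) covers 4:u
6(u) covers 5:u
7(a) covers 2:b, 6:u
8(b) covers 7:a
9(u) covers 7:a
10(a) covers 8:b, 9:u
floor of heap: 0:a
completions by unplaced set U, small U first (add the entries for U minus each lowest piece of U):
  |U|=1: {10}:1
  |U|=2: {8,10}:1  {9,10}:1
  |U|=3: {8,9,10}:2
  |U|=4: {7,8,9,10}:2
  |U|=5: {2,7,8,9,10}:2  {6,7,8,9,10}:2
  |U|=6: {2,6,7,8,9,10}:4  {5,6,7,8,9,10}:2
  |U|=7: {2,5,6,7,8,9,10}:6  {4,5,6,7,8,9,10}:2
  |U|=8: {2,4,5,6,7,8,9,10}:8  {3,4,5,6,7,8,9,10}:2
  |U|=9: {2,3,4,5,6,7,8,9,10}:10
  start at 0(a): 10

10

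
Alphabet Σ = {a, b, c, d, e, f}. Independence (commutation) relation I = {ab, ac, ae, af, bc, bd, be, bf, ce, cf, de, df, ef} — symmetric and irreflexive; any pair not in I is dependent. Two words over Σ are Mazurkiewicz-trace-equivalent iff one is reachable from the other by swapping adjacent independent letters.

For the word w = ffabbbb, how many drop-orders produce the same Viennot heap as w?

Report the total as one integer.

105

#0=f has no predecessor
#1=f depends on [0:f]
#2=a has no predecessor
#3=b has no predecessor
#4=b depends on [3:b]
#5=b depends on [4:b]
#6=b depends on [5:b]
sources: [0:f, 2:a, 3:b]
N(rest) = Σ N(rest − s) over sources s of rest; N(one piece) = 1:
  size 1 → [1]=1  [2]=1  [6]=1
  size 2 → [0,1]=1  [1,2]=2  [1,6]=2  [2,6]=2  [5,6]=1
  size 3 → [0,1,2]=3  [0,1,6]=3  [1,2,6]=6  [1,5,6]=3  [2,5,6]=3  [4,5,6]=1
  size 4 → [0,1,2,6]=12  [0,1,5,6]=6  [1,2,5,6]=12  [1,4,5,6]=4  [2,4,5,6]=4  [3,4,5,6]=1
  size 5 → [0,1,2,5,6]=30  [0,1,4,5,6]=10  [1,2,4,5,6]=20  [1,3,4,5,6]=5  [2,3,4,5,6]=5
  first=0(f) contributes 30
  first=2(a) contributes 15
  first=3(b) contributes 60
|[w]| = 105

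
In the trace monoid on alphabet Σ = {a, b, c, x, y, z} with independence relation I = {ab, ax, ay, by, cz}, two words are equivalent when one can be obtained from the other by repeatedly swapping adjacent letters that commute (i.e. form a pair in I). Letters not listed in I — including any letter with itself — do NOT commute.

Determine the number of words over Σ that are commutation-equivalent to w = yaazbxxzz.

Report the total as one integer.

drop 0:y onto floor
drop 1:a onto floor
drop 2:a onto {1:a}
drop 3:z onto {0:y, 2:a}
drop 4:b onto {3:z}
drop 5:x onto {4:b}
drop 6:x onto {5:x}
drop 7:z onto {6:x}
drop 8:z onto {7:z}
ground layer = {0:y, 1:a}
drop-orders for the pieces not yet dropped (sum over which currently-grounded one goes next):
  1 to go: {8} 1
  2 to go: {7,8} 1
  3 to go: {6,7,8} 1
  4 to go: {5,6,7,8} 1
  5 to go: {4,5,6,7,8} 1
  6 to go: {3,4,5,6,7,8} 1
  7 to go: {0,3,4,5,6,7,8} 1  {2,3,4,5,6,7,8} 1
  if 0:y drops first: 1 orders
  if 1:a drops first: 2 orders
heap linearizations: 3

3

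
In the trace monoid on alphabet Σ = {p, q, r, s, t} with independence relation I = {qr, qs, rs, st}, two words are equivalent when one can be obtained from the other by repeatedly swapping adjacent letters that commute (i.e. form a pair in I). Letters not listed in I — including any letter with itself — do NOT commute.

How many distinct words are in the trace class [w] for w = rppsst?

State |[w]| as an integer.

0(r) covers ∅
1(p) covers 0:r
2(p) covers 1:p
3(s) covers 2:p
4(s) covers 3:s
5(t) covers 2:p
floor of heap: 0:r
completions by unplaced set U, small U first (add the entries for U minus each lowest piece of U):
  |U|=1: {4}:1  {5}:1
  |U|=2: {3,4}:1  {4,5}:2
  |U|=3: {3,4,5}:3
  |U|=4: {2,3,4,5}:3
  start at 0(r): 3

3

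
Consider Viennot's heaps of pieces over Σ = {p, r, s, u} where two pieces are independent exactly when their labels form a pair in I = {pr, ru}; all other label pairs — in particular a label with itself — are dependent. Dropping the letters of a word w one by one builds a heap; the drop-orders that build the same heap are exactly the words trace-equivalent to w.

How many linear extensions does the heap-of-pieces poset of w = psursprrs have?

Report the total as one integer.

0(p) covers ∅
1(s) covers 0:p
2(u) covers 1:s
3(r) covers 1:s
4(s) covers 2:u, 3:r
5(p) covers 4:s
6(r) covers 4:s
7(r) covers 6:r
8(s) covers 5:p, 7:r
floor of heap: 0:p
completions by unplaced set U, small U first (add the entries for U minus each lowest piece of U):
  |U|=1: {8}:1
  |U|=2: {5,8}:1  {7,8}:1
  |U|=3: {5,7,8}:2  {6,7,8}:1
  |U|=4: {5,6,7,8}:3
  |U|=5: {4,5,6,7,8}:3
  |U|=6: {2,4,5,6,7,8}:3  {3,4,5,6,7,8}:3
  |U|=7: {2,3,4,5,6,7,8}:6
  start at 0(p): 6

6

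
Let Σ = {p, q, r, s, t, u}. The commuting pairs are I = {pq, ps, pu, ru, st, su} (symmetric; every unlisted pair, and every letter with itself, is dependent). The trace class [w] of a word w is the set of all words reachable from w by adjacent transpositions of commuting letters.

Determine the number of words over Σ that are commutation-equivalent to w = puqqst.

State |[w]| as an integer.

9

#0=p has no predecessor
#1=u has no predecessor
#2=q depends on [1:u]
#3=q depends on [2:q]
#4=s depends on [3:q]
#5=t depends on [0:p, 3:q]
sources: [0:p, 1:u]
N(rest) = Σ N(rest − s) over sources s of rest; N(one piece) = 1:
  size 1 → [4]=1  [5]=1
  size 2 → [0,5]=1  [4,5]=2
  size 3 → [0,4,5]=3  [3,4,5]=2
  size 4 → [0,3,4,5]=5  [2,3,4,5]=2
  first=0(p) contributes 2
  first=1(u) contributes 7
|[w]| = 9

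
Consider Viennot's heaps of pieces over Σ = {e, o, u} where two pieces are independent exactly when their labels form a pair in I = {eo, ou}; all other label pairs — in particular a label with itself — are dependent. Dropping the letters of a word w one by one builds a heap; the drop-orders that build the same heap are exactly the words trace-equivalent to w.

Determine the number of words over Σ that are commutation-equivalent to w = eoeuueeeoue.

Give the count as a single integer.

drop 0:e onto floor
drop 1:o onto floor
drop 2:e onto {0:e}
drop 3:u onto {2:e}
drop 4:u onto {3:u}
drop 5:e onto {4:u}
drop 6:e onto {5:e}
drop 7:e onto {6:e}
drop 8:o onto {1:o}
drop 9:u onto {7:e}
drop 10:e onto {9:u}
ground layer = {0:e, 1:o}
drop-orders for the pieces not yet dropped (sum over which currently-grounded one goes next):
  1 to go: {8} 1  {10} 1
  2 to go: {1,8} 1  {8,10} 2  {9,10} 1
  3 to go: {1,8,10} 3  {7,9,10} 1  {8,9,10} 3
  4 to go: {1,8,9,10} 6  {6,7,9,10} 1  {7,8,9,10} 4
  5 to go: {1,7,8,9,10} 10  {5,6,7,9,10} 1  {6,7,8,9,10} 5
  6 to go: {1,6,7,8,9,10} 15  {4,5,6,7,9,10} 1  {5,6,7,8,9,10} 6
  7 to go: {1,5,6,7,8,9,10} 21  {3,4,5,6,7,9,10} 1  {4,5,6,7,8,9,10} 7
  8 to go: {1,4,5,6,7,8,9,10} 28  {2,3,4,5,6,7,9,10} 1  {3,4,5,6,7,8,9,10} 8
  9 to go: {0,2,3,4,5,6,7,9,10} 1  {1,3,4,5,6,7,8,9,10} 36  {2,3,4,5,6,7,8,9,10} 9
  if 0:e drops first: 45 orders
  if 1:o drops first: 10 orders
heap linearizations: 55

55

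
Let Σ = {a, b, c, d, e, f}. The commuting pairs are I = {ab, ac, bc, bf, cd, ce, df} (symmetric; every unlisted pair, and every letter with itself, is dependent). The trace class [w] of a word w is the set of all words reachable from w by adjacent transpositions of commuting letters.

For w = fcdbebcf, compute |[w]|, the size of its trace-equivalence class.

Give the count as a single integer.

50

0(f) covers ∅
1(c) covers 0:f
2(d) covers ∅
3(b) covers 2:d
4(e) covers 0:f, 3:b
5(b) covers 4:e
6(c) covers 1:c
7(f) covers 4:e, 6:c
floor of heap: 0:f, 2:d
completions by unplaced set U, small U first (add the entries for U minus each lowest piece of U):
  |U|=1: {5}:1  {7}:1
  |U|=2: {5,7}:2  {6,7}:1
  |U|=3: {1,6,7}:1  {4,5,7}:2  {5,6,7}:3
  |U|=4: {1,5,6,7}:4  {3,4,5,7}:2  {4,5,6,7}:5
  |U|=5: {1,4,5,6,7}:9  {2,3,4,5,7}:2  {3,4,5,6,7}:7
  |U|=6: {0,1,4,5,6,7}:9  {1,3,4,5,6,7}:16  {2,3,4,5,6,7}:9
  start at 0(f): 25
  start at 2(d): 25
sum over floor = 50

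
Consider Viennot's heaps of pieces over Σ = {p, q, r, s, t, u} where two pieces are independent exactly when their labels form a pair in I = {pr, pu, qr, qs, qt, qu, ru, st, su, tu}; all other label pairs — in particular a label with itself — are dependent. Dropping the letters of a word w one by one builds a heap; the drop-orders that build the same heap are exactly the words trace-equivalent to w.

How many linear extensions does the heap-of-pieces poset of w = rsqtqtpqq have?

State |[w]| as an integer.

0(r) covers ∅
1(s) covers 0:r
2(q) covers ∅
3(t) covers 0:r
4(q) covers 2:q
5(t) covers 3:t
6(p) covers 1:s, 4:q, 5:t
7(q) covers 6:p
8(q) covers 7:q
floor of heap: 0:r, 2:q
completions by unplaced set U, small U first (add the entries for U minus each lowest piece of U):
  |U|=1: {8}:1
  |U|=2: {7,8}:1
  |U|=3: {6,7,8}:1
  |U|=4: {1,6,7,8}:1  {4,6,7,8}:1  {5,6,7,8}:1
  |U|=5: {1,4,6,7,8}:2  {1,5,6,7,8}:2  {2,4,6,7,8}:1  {3,5,6,7,8}:1  {4,5,6,7,8}:2
  |U|=6: {1,2,4,6,7,8}:3  {1,3,5,6,7,8}:3  {1,4,5,6,7,8}:6  {2,4,5,6,7,8}:3  {3,4,5,6,7,8}:3
  |U|=7: {0,1,3,5,6,7,8}:3  {1,2,4,5,6,7,8}:12  {1,3,4,5,6,7,8}:12  {2,3,4,5,6,7,8}:6
  start at 0(r): 30
  start at 2(q): 15
sum over floor = 45

45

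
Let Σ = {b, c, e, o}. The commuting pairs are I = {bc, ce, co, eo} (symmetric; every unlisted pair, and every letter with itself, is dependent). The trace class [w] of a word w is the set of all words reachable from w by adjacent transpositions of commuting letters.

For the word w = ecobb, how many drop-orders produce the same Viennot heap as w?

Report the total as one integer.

#0=e has no predecessor
#1=c has no predecessor
#2=o has no predecessor
#3=b depends on [0:e, 2:o]
#4=b depends on [3:b]
sources: [0:e, 1:c, 2:o]
N(rest) = Σ N(rest − s) over sources s of rest; N(one piece) = 1:
  size 1 → [1]=1  [4]=1
  size 2 → [1,4]=2  [3,4]=1
  size 3 → [0,3,4]=1  [1,3,4]=3  [2,3,4]=1
  first=0(e) contributes 4
  first=1(c) contributes 2
  first=2(o) contributes 4
|[w]| = 10

10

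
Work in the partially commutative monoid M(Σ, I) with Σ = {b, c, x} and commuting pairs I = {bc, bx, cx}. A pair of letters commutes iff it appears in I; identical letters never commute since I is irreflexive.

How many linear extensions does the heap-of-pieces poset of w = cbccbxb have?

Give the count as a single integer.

#0=c has no predecessor
#1=b has no predecessor
#2=c depends on [0:c]
#3=c depends on [2:c]
#4=b depends on [1:b]
#5=x has no predecessor
#6=b depends on [4:b]
sources: [0:c, 1:b, 5:x]
N(rest) = Σ N(rest − s) over sources s of rest; N(one piece) = 1:
  size 1 → [3]=1  [5]=1  [6]=1
  size 2 → [2,3]=1  [3,5]=2  [3,6]=2  [4,6]=1  [5,6]=2
  size 3 → [0,2,3]=1  [1,4,6]=1  [2,3,5]=3  [2,3,6]=3  [3,4,6]=3  [3,5,6]=6  [4,5,6]=3
  size 4 → [0,2,3,5]=4  [0,2,3,6]=4  [1,3,4,6]=4  [1,4,5,6]=4  [2,3,4,6]=6  [2,3,5,6]=12  [3,4,5,6]=12
  size 5 → [0,2,3,4,6]=10  [0,2,3,5,6]=20  [1,2,3,4,6]=10  [1,3,4,5,6]=20  [2,3,4,5,6]=30
  first=0(c) contributes 60
  first=1(b) contributes 60
  first=5(x) contributes 20
|[w]| = 140

140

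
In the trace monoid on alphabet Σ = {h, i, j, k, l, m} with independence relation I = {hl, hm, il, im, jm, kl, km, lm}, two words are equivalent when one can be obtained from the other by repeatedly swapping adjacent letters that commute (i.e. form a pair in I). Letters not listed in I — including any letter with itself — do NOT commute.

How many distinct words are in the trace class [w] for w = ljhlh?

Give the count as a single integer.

drop 0:l onto floor
drop 1:j onto {0:l}
drop 2:h onto {1:j}
drop 3:l onto {1:j}
drop 4:h onto {2:h}
ground layer = {0:l}
drop-orders for the pieces not yet dropped (sum over which currently-grounded one goes next):
  1 to go: {3} 1  {4} 1
  2 to go: {2,4} 1  {3,4} 2
  3 to go: {2,3,4} 3
  if 0:l drops first: 3 orders

3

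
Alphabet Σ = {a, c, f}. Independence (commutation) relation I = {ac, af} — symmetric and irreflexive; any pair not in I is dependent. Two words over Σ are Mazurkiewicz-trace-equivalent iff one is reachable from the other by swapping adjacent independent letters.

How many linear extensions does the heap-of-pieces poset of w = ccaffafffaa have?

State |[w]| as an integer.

330

#0=c has no predecessor
#1=c depends on [0:c]
#2=a has no predecessor
#3=f depends on [1:c]
#4=f depends on [3:f]
#5=a depends on [2:a]
#6=f depends on [4:f]
#7=f depends on [6:f]
#8=f depends on [7:f]
#9=a depends on [5:a]
#10=a depends on [9:a]
sources: [0:c, 2:a]
N(rest) = Σ N(rest − s) over sources s of rest; N(one piece) = 1:
  size 1 → [8]=1  [10]=1
  size 2 → [7,8]=1  [8,10]=2  [9,10]=1
  size 3 → [5,9,10]=1  [6,7,8]=1  [7,8,10]=3  [8,9,10]=3
  size 4 → [2,5,9,10]=1  [4,6,7,8]=1  [5,8,9,10]=4  [6,7,8,10]=4  [7,8,9,10]=6
  size 5 → [2,5,8,9,10]=5  [3,4,6,7,8]=1  [4,6,7,8,10]=5  [5,7,8,9,10]=10  [6,7,8,9,10]=10
  size 6 → [1,3,4,6,7,8]=1  [2,5,7,8,9,10]=15  [3,4,6,7,8,10]=6  [4,6,7,8,9,10]=15  [5,6,7,8,9,10]=20
  size 7 → [0,1,3,4,6,7,8]=1  [1,3,4,6,7,8,10]=7  [2,5,6,7,8,9,10]=35  [3,4,6,7,8,9,10]=21  [4,5,6,7,8,9,10]=35
  size 8 → [0,1,3,4,6,7,8,10]=8  [1,3,4,6,7,8,9,10]=28  [2,4,5,6,7,8,9,10]=70  [3,4,5,6,7,8,9,10]=56
  size 9 → [0,1,3,4,6,7,8,9,10]=36  [1,3,4,5,6,7,8,9,10]=84  [2,3,4,5,6,7,8,9,10]=126
  first=0(c) contributes 210
  first=2(a) contributes 120
|[w]| = 330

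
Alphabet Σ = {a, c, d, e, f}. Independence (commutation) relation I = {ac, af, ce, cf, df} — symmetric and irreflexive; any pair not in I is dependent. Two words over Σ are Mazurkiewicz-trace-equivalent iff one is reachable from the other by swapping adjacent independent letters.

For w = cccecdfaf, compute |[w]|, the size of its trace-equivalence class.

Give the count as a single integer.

80

#0=c has no predecessor
#1=c depends on [0:c]
#2=c depends on [1:c]
#3=e has no predecessor
#4=c depends on [2:c]
#5=d depends on [3:e, 4:c]
#6=f depends on [3:e]
#7=a depends on [5:d]
#8=f depends on [6:f]
sources: [0:c, 3:e]
N(rest) = Σ N(rest − s) over sources s of rest; N(one piece) = 1:
  size 1 → [7]=1  [8]=1
  size 2 → [5,7]=1  [6,8]=1  [7,8]=2
  size 3 → [4,5,7]=1  [5,7,8]=3  [6,7,8]=3
  size 4 → [2,4,5,7]=1  [4,5,7,8]=4  [5,6,7,8]=6
  size 5 → [1,2,4,5,7]=1  [2,4,5,7,8]=5  [3,5,6,7,8]=6  [4,5,6,7,8]=10
  size 6 → [0,1,2,4,5,7]=1  [1,2,4,5,7,8]=6  [2,4,5,6,7,8]=15  [3,4,5,6,7,8]=16
  size 7 → [0,1,2,4,5,7,8]=7  [1,2,4,5,6,7,8]=21  [2,3,4,5,6,7,8]=31
  first=0(c) contributes 52
  first=3(e) contributes 28
|[w]| = 80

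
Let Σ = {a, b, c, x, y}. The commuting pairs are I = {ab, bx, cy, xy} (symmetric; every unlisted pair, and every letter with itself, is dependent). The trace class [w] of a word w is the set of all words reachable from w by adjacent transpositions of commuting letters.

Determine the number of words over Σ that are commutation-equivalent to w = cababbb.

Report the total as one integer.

0(c) covers ∅
1(a) covers 0:c
2(b) covers 0:c
3(a) covers 1:a
4(b) covers 2:b
5(b) covers 4:b
6(b) covers 5:b
floor of heap: 0:c
completions by unplaced set U, small U first (add the entries for U minus each lowest piece of U):
  |U|=1: {3}:1  {6}:1
  |U|=2: {1,3}:1  {3,6}:2  {5,6}:1
  |U|=3: {1,3,6}:3  {3,5,6}:3  {4,5,6}:1
  |U|=4: {1,3,5,6}:6  {2,4,5,6}:1  {3,4,5,6}:4
  |U|=5: {1,3,4,5,6}:10  {2,3,4,5,6}:5
  start at 0(c): 15

15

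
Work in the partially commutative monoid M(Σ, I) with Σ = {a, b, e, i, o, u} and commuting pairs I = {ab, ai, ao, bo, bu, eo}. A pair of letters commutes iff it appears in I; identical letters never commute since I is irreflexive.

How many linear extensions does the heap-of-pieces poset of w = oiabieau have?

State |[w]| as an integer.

piece 0:o — minimal
piece 1:i rests on {0:o}
piece 2:a — minimal
piece 3:b rests on {1:i}
piece 4:i rests on {3:b}
piece 5:e rests on {2:a, 4:i}
piece 6:a rests on {5:e}
piece 7:u rests on {6:a}
minimal pieces: {0:o, 2:a}
ways to finish when only these pieces remain (= sum over removing one remaining piece with nothing left below it):
  1 left: {7}→1
  2 left: {6,7}→1
  3 left: {5,6,7}→1
  4 left: {2,5,6,7}→1  {4,5,6,7}→1
  5 left: {2,4,5,6,7}→2  {3,4,5,6,7}→1
  6 left: {1,3,4,5,6,7}→1  {2,3,4,5,6,7}→3
  placing 0:o first → 4 extensions
  placing 2:a first → 1 extensions
total linear extensions = 5

5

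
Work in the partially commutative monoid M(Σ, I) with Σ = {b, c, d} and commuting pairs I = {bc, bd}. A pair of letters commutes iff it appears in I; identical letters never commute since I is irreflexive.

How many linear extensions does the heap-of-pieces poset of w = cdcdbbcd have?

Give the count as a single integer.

28

#0=c has no predecessor
#1=d depends on [0:c]
#2=c depends on [1:d]
#3=d depends on [2:c]
#4=b has no predecessor
#5=b depends on [4:b]
#6=c depends on [3:d]
#7=d depends on [6:c]
sources: [0:c, 4:b]
N(rest) = Σ N(rest − s) over sources s of rest; N(one piece) = 1:
  size 1 → [5]=1  [7]=1
  size 2 → [4,5]=1  [5,7]=2  [6,7]=1
  size 3 → [3,6,7]=1  [4,5,7]=3  [5,6,7]=3
  size 4 → [2,3,6,7]=1  [3,5,6,7]=4  [4,5,6,7]=6
  size 5 → [1,2,3,6,7]=1  [2,3,5,6,7]=5  [3,4,5,6,7]=10
  size 6 → [0,1,2,3,6,7]=1  [1,2,3,5,6,7]=6  [2,3,4,5,6,7]=15
  first=0(c) contributes 21
  first=4(b) contributes 7
|[w]| = 28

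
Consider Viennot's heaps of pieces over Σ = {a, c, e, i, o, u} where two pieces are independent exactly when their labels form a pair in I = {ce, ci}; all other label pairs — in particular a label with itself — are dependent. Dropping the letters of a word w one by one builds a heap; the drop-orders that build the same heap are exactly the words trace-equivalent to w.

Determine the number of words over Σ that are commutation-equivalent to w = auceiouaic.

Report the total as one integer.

6

drop 0:a onto floor
drop 1:u onto {0:a}
drop 2:c onto {1:u}
drop 3:e onto {1:u}
drop 4:i onto {3:e}
drop 5:o onto {2:c, 4:i}
drop 6:u onto {5:o}
drop 7:a onto {6:u}
drop 8:i onto {7:a}
drop 9:c onto {7:a}
ground layer = {0:a}
drop-orders for the pieces not yet dropped (sum over which currently-grounded one goes next):
  1 to go: {8} 1  {9} 1
  2 to go: {8,9} 2
  3 to go: {7,8,9} 2
  4 to go: {6,7,8,9} 2
  5 to go: {5,6,7,8,9} 2
  6 to go: {2,5,6,7,8,9} 2  {4,5,6,7,8,9} 2
  7 to go: {2,4,5,6,7,8,9} 4  {3,4,5,6,7,8,9} 2
  8 to go: {2,3,4,5,6,7,8,9} 6
  if 0:a drops first: 6 orders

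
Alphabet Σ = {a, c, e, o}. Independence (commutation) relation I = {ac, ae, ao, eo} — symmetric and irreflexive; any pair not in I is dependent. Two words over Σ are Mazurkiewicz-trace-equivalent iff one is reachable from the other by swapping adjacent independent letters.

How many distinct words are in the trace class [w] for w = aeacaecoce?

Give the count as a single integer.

120

0(a) covers ∅
1(e) covers ∅
2(a) covers 0:a
3(c) covers 1:e
4(a) covers 2:a
5(e) covers 3:c
6(c) covers 5:e
7(o) covers 6:c
8(c) covers 7:o
9(e) covers 8:c
floor of heap: 0:a, 1:e
completions by unplaced set U, small U first (add the entries for U minus each lowest piece of U):
  |U|=1: {4}:1  {9}:1
  |U|=2: {2,4}:1  {4,9}:2  {8,9}:1
  |U|=3: {0,2,4}:1  {2,4,9}:3  {4,8,9}:3  {7,8,9}:1
  |U|=4: {0,2,4,9}:4  {2,4,8,9}:6  {4,7,8,9}:4  {6,7,8,9}:1
  |U|=5: {0,2,4,8,9}:10  {2,4,7,8,9}:10  {4,6,7,8,9}:5  {5,6,7,8,9}:1
  |U|=6: {0,2,4,7,8,9}:20  {2,4,6,7,8,9}:15  {3,5,6,7,8,9}:1  {4,5,6,7,8,9}:6
  |U|=7: {0,2,4,6,7,8,9}:35  {1,3,5,6,7,8,9}:1  {2,4,5,6,7,8,9}:21  {3,4,5,6,7,8,9}:7
  |U|=8: {0,2,4,5,6,7,8,9}:56  {1,3,4,5,6,7,8,9}:8  {2,3,4,5,6,7,8,9}:28
  start at 0(a): 36
  start at 1(e): 84
sum over floor = 120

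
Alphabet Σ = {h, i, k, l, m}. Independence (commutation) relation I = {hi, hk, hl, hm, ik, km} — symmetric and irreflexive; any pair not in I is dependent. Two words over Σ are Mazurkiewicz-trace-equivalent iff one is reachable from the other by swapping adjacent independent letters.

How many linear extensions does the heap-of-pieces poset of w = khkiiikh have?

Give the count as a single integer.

560

#0=k has no predecessor
#1=h has no predecessor
#2=k depends on [0:k]
#3=i has no predecessor
#4=i depends on [3:i]
#5=i depends on [4:i]
#6=k depends on [2:k]
#7=h depends on [1:h]
sources: [0:k, 1:h, 3:i]
N(rest) = Σ N(rest − s) over sources s of rest; N(one piece) = 1:
  size 1 → [5]=1  [6]=1  [7]=1
  size 2 → [1,7]=1  [2,6]=1  [4,5]=1  [5,6]=2  [5,7]=2  [6,7]=2
  size 3 → [0,2,6]=1  [1,5,7]=3  [1,6,7]=3  [2,5,6]=3  [2,6,7]=3  [3,4,5]=1  [4,5,6]=3  [4,5,7]=3  [5,6,7]=6
  size 4 → [0,2,5,6]=4  [0,2,6,7]=4  [1,2,6,7]=6  [1,4,5,7]=6  [1,5,6,7]=12  [2,4,5,6]=6  [2,5,6,7]=12  [3,4,5,6]=4  [3,4,5,7]=4  [4,5,6,7]=12
  size 5 → [0,1,2,6,7]=10  [0,2,4,5,6]=10  [0,2,5,6,7]=20  [1,2,5,6,7]=30  [1,3,4,5,7]=10  [1,4,5,6,7]=30  [2,3,4,5,6]=10  [2,4,5,6,7]=30  [3,4,5,6,7]=20
  size 6 → [0,1,2,5,6,7]=60  [0,2,3,4,5,6]=20  [0,2,4,5,6,7]=60  [1,2,4,5,6,7]=90  [1,3,4,5,6,7]=60  [2,3,4,5,6,7]=60
  first=0(k) contributes 210
  first=1(h) contributes 140
  first=3(i) contributes 210
|[w]| = 560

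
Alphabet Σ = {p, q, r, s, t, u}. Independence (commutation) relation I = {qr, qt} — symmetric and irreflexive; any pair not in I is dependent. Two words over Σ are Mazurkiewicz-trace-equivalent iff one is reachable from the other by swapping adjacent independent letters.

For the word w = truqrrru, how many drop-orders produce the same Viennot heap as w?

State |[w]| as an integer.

0(t) covers ∅
1(r) covers 0:t
2(u) covers 1:r
3(q) covers 2:u
4(r) covers 2:u
5(r) covers 4:r
6(r) covers 5:r
7(u) covers 3:q, 6:r
floor of heap: 0:t
completions by unplaced set U, small U first (add the entries for U minus each lowest piece of U):
  |U|=1: {7}:1
  |U|=2: {3,7}:1  {6,7}:1
  |U|=3: {3,6,7}:2  {5,6,7}:1
  |U|=4: {3,5,6,7}:3  {4,5,6,7}:1
  |U|=5: {3,4,5,6,7}:4
  |U|=6: {2,3,4,5,6,7}:4
  start at 0(t): 4

4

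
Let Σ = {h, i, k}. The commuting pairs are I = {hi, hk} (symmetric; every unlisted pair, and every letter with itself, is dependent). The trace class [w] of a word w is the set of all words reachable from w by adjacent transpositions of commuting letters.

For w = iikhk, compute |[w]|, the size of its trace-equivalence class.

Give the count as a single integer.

0(i) covers ∅
1(i) covers 0:i
2(k) covers 1:i
3(h) covers ∅
4(k) covers 2:k
floor of heap: 0:i, 3:h
completions by unplaced set U, small U first (add the entries for U minus each lowest piece of U):
  |U|=1: {3}:1  {4}:1
  |U|=2: {2,4}:1  {3,4}:2
  |U|=3: {1,2,4}:1  {2,3,4}:3
  start at 0(i): 4
  start at 3(h): 1
sum over floor = 5

5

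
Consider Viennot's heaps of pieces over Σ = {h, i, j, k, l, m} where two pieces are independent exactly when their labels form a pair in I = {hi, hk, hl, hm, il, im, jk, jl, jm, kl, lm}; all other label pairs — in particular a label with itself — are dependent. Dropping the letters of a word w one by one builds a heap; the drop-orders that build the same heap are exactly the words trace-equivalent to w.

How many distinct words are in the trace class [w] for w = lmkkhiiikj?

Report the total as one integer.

150

#0=l has no predecessor
#1=m has no predecessor
#2=k depends on [1:m]
#3=k depends on [2:k]
#4=h has no predecessor
#5=i depends on [3:k]
#6=i depends on [5:i]
#7=i depends on [6:i]
#8=k depends on [7:i]
#9=j depends on [4:h, 7:i]
sources: [0:l, 1:m, 4:h]
N(rest) = Σ N(rest − s) over sources s of rest; N(one piece) = 1:
  size 1 → [0]=1  [8]=1  [9]=1
  size 2 → [0,8]=2  [0,9]=2  [4,9]=1  [8,9]=2
  size 3 → [0,4,9]=3  [0,8,9]=6  [4,8,9]=3  [7,8,9]=2
  size 4 → [0,4,8,9]=12  [0,7,8,9]=8  [4,7,8,9]=5  [6,7,8,9]=2
  size 5 → [0,4,7,8,9]=25  [0,6,7,8,9]=10  [4,6,7,8,9]=7  [5,6,7,8,9]=2
  size 6 → [0,4,6,7,8,9]=42  [0,5,6,7,8,9]=12  [3,5,6,7,8,9]=2  [4,5,6,7,8,9]=9
  size 7 → [0,3,5,6,7,8,9]=14  [0,4,5,6,7,8,9]=63  [2,3,5,6,7,8,9]=2  [3,4,5,6,7,8,9]=11
  size 8 → [0,2,3,5,6,7,8,9]=16  [0,3,4,5,6,7,8,9]=88  [1,2,3,5,6,7,8,9]=2  [2,3,4,5,6,7,8,9]=13
  first=0(l) contributes 15
  first=1(m) contributes 117
  first=4(h) contributes 18
|[w]| = 150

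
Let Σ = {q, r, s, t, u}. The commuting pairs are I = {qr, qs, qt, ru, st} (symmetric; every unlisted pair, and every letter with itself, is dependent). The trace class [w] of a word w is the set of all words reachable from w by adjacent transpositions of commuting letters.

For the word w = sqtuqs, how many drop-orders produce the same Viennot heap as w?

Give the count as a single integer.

12

#0=s has no predecessor
#1=q has no predecessor
#2=t has no predecessor
#3=u depends on [0:s, 1:q, 2:t]
#4=q depends on [3:u]
#5=s depends on [3:u]
sources: [0:s, 1:q, 2:t]
N(rest) = Σ N(rest − s) over sources s of rest; N(one piece) = 1:
  size 1 → [4]=1  [5]=1
  size 2 → [4,5]=2
  size 3 → [3,4,5]=2
  size 4 → [0,3,4,5]=2  [1,3,4,5]=2  [2,3,4,5]=2
  first=0(s) contributes 4
  first=1(q) contributes 4
  first=2(t) contributes 4
|[w]| = 12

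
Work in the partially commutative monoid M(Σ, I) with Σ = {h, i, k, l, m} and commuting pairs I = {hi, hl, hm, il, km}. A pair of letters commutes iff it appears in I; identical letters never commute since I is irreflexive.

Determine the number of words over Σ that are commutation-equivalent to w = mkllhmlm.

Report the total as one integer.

piece 0:m — minimal
piece 1:k — minimal
piece 2:l rests on {0:m, 1:k}
piece 3:l rests on {2:l}
piece 4:h rests on {1:k}
piece 5:m rests on {3:l}
piece 6:l rests on {5:m}
piece 7:m rests on {6:l}
minimal pieces: {0:m, 1:k}
ways to finish when only these pieces remain (= sum over removing one remaining piece with nothing left below it):
  1 left: {4}→1  {7}→1
  2 left: {4,7}→2  {6,7}→1
  3 left: {4,6,7}→3  {5,6,7}→1
  4 left: {3,5,6,7}→1  {4,5,6,7}→4
  5 left: {2,3,5,6,7}→1  {3,4,5,6,7}→5
  6 left: {0,2,3,5,6,7}→1  {2,3,4,5,6,7}→6
  placing 0:m first → 6 extensions
  placing 1:k first → 7 extensions
total linear extensions = 13

13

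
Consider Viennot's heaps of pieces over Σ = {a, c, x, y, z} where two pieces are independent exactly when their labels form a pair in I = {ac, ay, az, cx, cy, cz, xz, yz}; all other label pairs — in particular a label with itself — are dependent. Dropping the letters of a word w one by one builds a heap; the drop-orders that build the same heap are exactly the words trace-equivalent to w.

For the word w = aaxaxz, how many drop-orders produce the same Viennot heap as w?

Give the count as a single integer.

6

drop 0:a onto floor
drop 1:a onto {0:a}
drop 2:x onto {1:a}
drop 3:a onto {2:x}
drop 4:x onto {3:a}
drop 5:z onto floor
ground layer = {0:a, 5:z}
drop-orders for the pieces not yet dropped (sum over which currently-grounded one goes next):
  1 to go: {4} 1  {5} 1
  2 to go: {3,4} 1  {4,5} 2
  3 to go: {2,3,4} 1  {3,4,5} 3
  4 to go: {1,2,3,4} 1  {2,3,4,5} 4
  if 0:a drops first: 5 orders
  if 5:z drops first: 1 orders
heap linearizations: 6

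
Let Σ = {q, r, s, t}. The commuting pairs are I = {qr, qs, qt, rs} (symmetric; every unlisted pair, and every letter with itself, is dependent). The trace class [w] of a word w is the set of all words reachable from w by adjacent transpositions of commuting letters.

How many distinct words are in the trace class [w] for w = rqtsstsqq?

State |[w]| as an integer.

84

0(r) covers ∅
1(q) covers ∅
2(t) covers 0:r
3(s) covers 2:t
4(s) covers 3:s
5(t) covers 4:s
6(s) covers 5:t
7(q) covers 1:q
8(q) covers 7:q
floor of heap: 0:r, 1:q
completions by unplaced set U, small U first (add the entries for U minus each lowest piece of U):
  |U|=1: {6}:1  {8}:1
  |U|=2: {5,6}:1  {6,8}:2  {7,8}:1
  |U|=3: {1,7,8}:1  {4,5,6}:1  {5,6,8}:3  {6,7,8}:3
  |U|=4: {1,6,7,8}:4  {3,4,5,6}:1  {4,5,6,8}:4  {5,6,7,8}:6
  |U|=5: {1,5,6,7,8}:10  {2,3,4,5,6}:1  {3,4,5,6,8}:5  {4,5,6,7,8}:10
  |U|=6: {0,2,3,4,5,6}:1  {1,4,5,6,7,8}:20  {2,3,4,5,6,8}:6  {3,4,5,6,7,8}:15
  |U|=7: {0,2,3,4,5,6,8}:7  {1,3,4,5,6,7,8}:35  {2,3,4,5,6,7,8}:21
  start at 0(r): 56
  start at 1(q): 28
sum over floor = 84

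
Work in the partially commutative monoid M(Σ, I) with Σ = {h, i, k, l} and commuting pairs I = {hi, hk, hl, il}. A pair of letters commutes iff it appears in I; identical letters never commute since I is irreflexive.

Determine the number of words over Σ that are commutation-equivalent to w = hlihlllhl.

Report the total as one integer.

piece 0:h — minimal
piece 1:l — minimal
piece 2:i — minimal
piece 3:h rests on {0:h}
piece 4:l rests on {1:l}
piece 5:l rests on {4:l}
piece 6:l rests on {5:l}
piece 7:h rests on {3:h}
piece 8:l rests on {6:l}
minimal pieces: {0:h, 1:l, 2:i}
ways to finish when only these pieces remain (= sum over removing one remaining piece with nothing left below it):
  1 left: {2}→1  {7}→1  {8}→1
  2 left: {2,7}→2  {2,8}→2  {3,7}→1  {6,8}→1  {7,8}→2
  3 left: {0,3,7}→1  {2,3,7}→3  {2,6,8}→3  {2,7,8}→6  {3,7,8}→3  {5,6,8}→1  {6,7,8}→3
  4 left: {0,2,3,7}→4  {0,3,7,8}→4  {2,3,7,8}→12  {2,5,6,8}→4  {2,6,7,8}→12  {3,6,7,8}→6  {4,5,6,8}→1  {5,6,7,8}→4
  5 left: {0,2,3,7,8}→20  {0,3,6,7,8}→10  {1,4,5,6,8}→1  {2,3,6,7,8}→30  {2,4,5,6,8}→5  {2,5,6,7,8}→20  {3,5,6,7,8}→10  {4,5,6,7,8}→5
  6 left: {0,2,3,6,7,8}→60  {0,3,5,6,7,8}→20  {1,2,4,5,6,8}→6  {1,4,5,6,7,8}→6  {2,3,5,6,7,8}→60  {2,4,5,6,7,8}→30  {3,4,5,6,7,8}→15
  7 left: {0,2,3,5,6,7,8}→140  {0,3,4,5,6,7,8}→35  {1,2,4,5,6,7,8}→42  {1,3,4,5,6,7,8}→21  {2,3,4,5,6,7,8}→105
  placing 0:h first → 168 extensions
  placing 1:l first → 280 extensions
  placing 2:i first → 56 extensions
total linear extensions = 504

504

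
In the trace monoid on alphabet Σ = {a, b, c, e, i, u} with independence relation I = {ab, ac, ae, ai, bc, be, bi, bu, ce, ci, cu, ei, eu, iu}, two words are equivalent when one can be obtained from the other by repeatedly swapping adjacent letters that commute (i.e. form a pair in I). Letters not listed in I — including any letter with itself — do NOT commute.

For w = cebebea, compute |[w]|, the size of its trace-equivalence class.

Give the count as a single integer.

drop 0:c onto floor
drop 1:e onto floor
drop 2:b onto floor
drop 3:e onto {1:e}
drop 4:b onto {2:b}
drop 5:e onto {3:e}
drop 6:a onto floor
ground layer = {0:c, 1:e, 2:b, 6:a}
drop-orders for the pieces not yet dropped (sum over which currently-grounded one goes next):
  1 to go: {0} 1  {4} 1  {5} 1  {6} 1
  2 to go: {0,4} 2  {0,5} 2  {0,6} 2  {2,4} 1  {3,5} 1  {4,5} 2  {4,6} 2  {5,6} 2
  3 to go: {0,2,4} 3  {0,3,5} 3  {0,4,5} 6  {0,4,6} 6  {0,5,6} 6  {1,3,5} 1  {2,4,5} 3  {2,4,6} 3  {3,4,5} 3  {3,5,6} 3  {4,5,6} 6
  4 to go: {0,1,3,5} 4  {0,2,4,5} 12  {0,2,4,6} 12  {0,3,4,5} 12  {0,3,5,6} 12  {0,4,5,6} 24  {1,3,4,5} 4  {1,3,5,6} 4  {2,3,4,5} 6  {2,4,5,6} 12  {3,4,5,6} 12
  5 to go: {0,1,3,4,5} 20  {0,1,3,5,6} 20  {0,2,3,4,5} 30  {0,2,4,5,6} 60  {0,3,4,5,6} 60  {1,2,3,4,5} 10  {1,3,4,5,6} 20  {2,3,4,5,6} 30
  if 0:c drops first: 60 orders
  if 1:e drops first: 180 orders
  if 2:b drops first: 120 orders
  if 6:a drops first: 60 orders
heap linearizations: 420

420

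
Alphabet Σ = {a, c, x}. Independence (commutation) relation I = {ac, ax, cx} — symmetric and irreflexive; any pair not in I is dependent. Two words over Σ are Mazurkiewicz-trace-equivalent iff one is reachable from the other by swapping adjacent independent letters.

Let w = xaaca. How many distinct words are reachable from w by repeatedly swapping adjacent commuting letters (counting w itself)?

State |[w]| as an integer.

drop 0:x onto floor
drop 1:a onto floor
drop 2:a onto {1:a}
drop 3:c onto floor
drop 4:a onto {2:a}
ground layer = {0:x, 1:a, 3:c}
drop-orders for the pieces not yet dropped (sum over which currently-grounded one goes next):
  1 to go: {0} 1  {3} 1  {4} 1
  2 to go: {0,3} 2  {0,4} 2  {2,4} 1  {3,4} 2
  3 to go: {0,2,4} 3  {0,3,4} 6  {1,2,4} 1  {2,3,4} 3
  if 0:x drops first: 4 orders
  if 1:a drops first: 12 orders
  if 3:c drops first: 4 orders
heap linearizations: 20

20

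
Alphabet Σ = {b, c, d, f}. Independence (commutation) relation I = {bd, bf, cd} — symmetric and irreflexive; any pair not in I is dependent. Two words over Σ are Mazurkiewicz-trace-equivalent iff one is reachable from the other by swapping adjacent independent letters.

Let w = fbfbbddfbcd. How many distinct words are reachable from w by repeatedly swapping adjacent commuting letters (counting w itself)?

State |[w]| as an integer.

piece 0:f — minimal
piece 1:b — minimal
piece 2:f rests on {0:f}
piece 3:b rests on {1:b}
piece 4:b rests on {3:b}
piece 5:d rests on {2:f}
piece 6:d rests on {5:d}
piece 7:f rests on {6:d}
piece 8:b rests on {4:b}
piece 9:c rests on {7:f, 8:b}
piece 10:d rests on {7:f}
minimal pieces: {0:f, 1:b}
ways to finish when only these pieces remain (= sum over removing one remaining piece with nothing left below it):
  1 left: {9}→1  {10}→1
  2 left: {8,9}→1  {9,10}→2
  3 left: {4,8,9}→1  {7,9,10}→2  {8,9,10}→3
  4 left: {3,4,8,9}→1  {4,8,9,10}→4  {6,7,9,10}→2  {7,8,9,10}→5
  5 left: {1,3,4,8,9}→1  {3,4,8,9,10}→5  {4,7,8,9,10}→9  {5,6,7,9,10}→2  {6,7,8,9,10}→7
  6 left: {1,3,4,8,9,10}→6  {2,5,6,7,9,10}→2  {3,4,7,8,9,10}→14  {4,6,7,8,9,10}→16  {5,6,7,8,9,10}→9
  7 left: {0,2,5,6,7,9,10}→2  {1,3,4,7,8,9,10}→20  {2,5,6,7,8,9,10}→11  {3,4,6,7,8,9,10}→30  {4,5,6,7,8,9,10}→25
  8 left: {0,2,5,6,7,8,9,10}→13  {1,3,4,6,7,8,9,10}→50  {2,4,5,6,7,8,9,10}→36  {3,4,5,6,7,8,9,10}→55
  9 left: {0,2,4,5,6,7,8,9,10}→49  {1,3,4,5,6,7,8,9,10}→105  {2,3,4,5,6,7,8,9,10}→91
  placing 0:f first → 196 extensions
  placing 1:b first → 140 extensions
total linear extensions = 336

336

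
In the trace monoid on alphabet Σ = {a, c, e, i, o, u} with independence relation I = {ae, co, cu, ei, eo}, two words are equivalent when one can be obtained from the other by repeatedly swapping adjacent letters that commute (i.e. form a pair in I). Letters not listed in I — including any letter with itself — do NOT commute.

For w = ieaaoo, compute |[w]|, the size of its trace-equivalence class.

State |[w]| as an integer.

6

piece 0:i — minimal
piece 1:e — minimal
piece 2:a rests on {0:i}
piece 3:a rests on {2:a}
piece 4:o rests on {3:a}
piece 5:o rests on {4:o}
minimal pieces: {0:i, 1:e}
ways to finish when only these pieces remain (= sum over removing one remaining piece with nothing left below it):
  1 left: {1}→1  {5}→1
  2 left: {1,5}→2  {4,5}→1
  3 left: {1,4,5}→3  {3,4,5}→1
  4 left: {1,3,4,5}→4  {2,3,4,5}→1
  placing 0:i first → 5 extensions
  placing 1:e first → 1 extensions
total linear extensions = 6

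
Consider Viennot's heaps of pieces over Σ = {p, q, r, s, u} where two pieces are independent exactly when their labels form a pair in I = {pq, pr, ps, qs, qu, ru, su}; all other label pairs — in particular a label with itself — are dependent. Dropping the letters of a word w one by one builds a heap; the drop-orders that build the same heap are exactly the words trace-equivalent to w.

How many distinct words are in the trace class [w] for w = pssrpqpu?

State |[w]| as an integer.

70

piece 0:p — minimal
piece 1:s — minimal
piece 2:s rests on {1:s}
piece 3:r rests on {2:s}
piece 4:p rests on {0:p}
piece 5:q rests on {3:r}
piece 6:p rests on {4:p}
piece 7:u rests on {6:p}
minimal pieces: {0:p, 1:s}
ways to finish when only these pieces remain (= sum over removing one remaining piece with nothing left below it):
  1 left: {5}→1  {7}→1
  2 left: {3,5}→1  {5,7}→2  {6,7}→1
  3 left: {2,3,5}→1  {3,5,7}→3  {4,6,7}→1  {5,6,7}→3
  4 left: {0,4,6,7}→1  {1,2,3,5}→1  {2,3,5,7}→4  {3,5,6,7}→6  {4,5,6,7}→4
  5 left: {0,4,5,6,7}→5  {1,2,3,5,7}→5  {2,3,5,6,7}→10  {3,4,5,6,7}→10
  6 left: {0,3,4,5,6,7}→15  {1,2,3,5,6,7}→15  {2,3,4,5,6,7}→20
  placing 0:p first → 35 extensions
  placing 1:s first → 35 extensions
total linear extensions = 70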